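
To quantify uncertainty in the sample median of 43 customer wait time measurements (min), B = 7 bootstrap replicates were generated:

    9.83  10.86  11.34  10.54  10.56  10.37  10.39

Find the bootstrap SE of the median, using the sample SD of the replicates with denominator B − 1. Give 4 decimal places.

SE* = 0.4649

Bootstrap SE is the standard deviation of the 7 replicate medians.
Mean of replicates: (9.83 + 10.86 + 11.34 + 10.54 + 10.56 + 10.37 + 10.39) / 7 = 73.89000 / 7 = 10.55571
Sum of squared deviations: (−0.72571)² + (+0.30429)² + (+0.78429)² + (−0.01571)² + (+0.00429)² + (−0.18571)² + (−0.16571)² = 1.29657
Variance = 1.29657 / 6 = 0.21610
SE* = √0.21610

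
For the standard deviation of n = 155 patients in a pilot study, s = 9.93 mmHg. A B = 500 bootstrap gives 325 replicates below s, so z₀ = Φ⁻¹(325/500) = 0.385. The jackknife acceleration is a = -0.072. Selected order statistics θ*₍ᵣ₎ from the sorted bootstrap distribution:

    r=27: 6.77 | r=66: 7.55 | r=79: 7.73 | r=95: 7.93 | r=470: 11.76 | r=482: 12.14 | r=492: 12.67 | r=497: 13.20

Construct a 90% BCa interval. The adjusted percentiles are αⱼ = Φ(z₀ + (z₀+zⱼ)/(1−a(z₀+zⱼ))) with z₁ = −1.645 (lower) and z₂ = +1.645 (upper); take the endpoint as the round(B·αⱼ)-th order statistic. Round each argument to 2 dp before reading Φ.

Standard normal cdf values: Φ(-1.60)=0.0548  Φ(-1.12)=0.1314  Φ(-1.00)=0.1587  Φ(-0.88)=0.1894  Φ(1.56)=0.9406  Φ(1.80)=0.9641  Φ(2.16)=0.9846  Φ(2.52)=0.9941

Lower: z₀ + z₁ = 0.385 + (-1.645) = -1.260; 1 − a(z₀+z₁) = 1 − (-0.072)(-1.260) = 0.9093; argument = 0.385 + (-1.260)/0.9093 = -1.0007 → -1.00.
α₁ = Φ(-1.00) = 0.1587; rank = round(500 × 0.1587) = 79; θ*₍79₎ = 7.73.
Upper: z₀ + z₂ = 2.030; 1 − a(z₀+z₂) = 1.1462; argument = 2.1561 → 2.16; α₂ = 0.9846; rank = 492; θ*₍492₎ = 12.67.

(7.73, 12.67)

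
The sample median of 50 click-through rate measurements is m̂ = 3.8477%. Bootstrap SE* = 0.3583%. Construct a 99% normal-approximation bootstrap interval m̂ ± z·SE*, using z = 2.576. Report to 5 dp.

(2.92472, 4.77068)

Margin = 2.576 × 0.3583 = 0.922981
Interval: 3.8477 ± 0.922981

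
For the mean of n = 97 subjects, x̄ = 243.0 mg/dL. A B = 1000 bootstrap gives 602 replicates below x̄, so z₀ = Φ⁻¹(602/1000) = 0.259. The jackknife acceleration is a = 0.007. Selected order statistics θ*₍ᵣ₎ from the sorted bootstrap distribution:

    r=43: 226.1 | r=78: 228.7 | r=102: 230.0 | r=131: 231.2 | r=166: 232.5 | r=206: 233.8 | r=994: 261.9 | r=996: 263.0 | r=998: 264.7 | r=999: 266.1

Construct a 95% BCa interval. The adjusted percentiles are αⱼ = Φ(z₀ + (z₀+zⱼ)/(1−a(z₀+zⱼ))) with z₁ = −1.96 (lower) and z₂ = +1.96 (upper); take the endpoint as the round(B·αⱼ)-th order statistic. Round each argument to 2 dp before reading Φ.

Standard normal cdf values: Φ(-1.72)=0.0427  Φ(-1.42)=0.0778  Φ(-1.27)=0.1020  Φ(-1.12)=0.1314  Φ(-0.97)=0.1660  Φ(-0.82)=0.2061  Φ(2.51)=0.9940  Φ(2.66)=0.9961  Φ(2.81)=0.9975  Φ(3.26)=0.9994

Lower: z₀ + z₁ = 0.259 + (-1.960) = -1.701; 1 − a(z₀+z₁) = 1 − (0.007)(-1.701) = 1.0119; argument = 0.259 + (-1.701)/1.0119 = -1.4220 → -1.42.
α₁ = Φ(-1.42) = 0.0778; rank = round(1000 × 0.0778) = 78; θ*₍78₎ = 228.7.
Upper: z₀ + z₂ = 2.219; 1 − a(z₀+z₂) = 0.9845; argument = 2.5130 → 2.51; α₂ = 0.9940; rank = 994; θ*₍994₎ = 261.9.

(228.7, 261.9)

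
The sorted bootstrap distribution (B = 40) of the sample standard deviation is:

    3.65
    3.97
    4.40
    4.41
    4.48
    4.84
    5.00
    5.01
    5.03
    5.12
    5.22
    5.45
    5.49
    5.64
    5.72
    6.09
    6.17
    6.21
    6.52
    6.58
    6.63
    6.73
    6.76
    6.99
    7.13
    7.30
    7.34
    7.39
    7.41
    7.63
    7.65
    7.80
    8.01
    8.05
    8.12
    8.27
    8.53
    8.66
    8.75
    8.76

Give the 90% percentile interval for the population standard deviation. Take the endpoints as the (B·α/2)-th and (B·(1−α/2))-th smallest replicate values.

α = 0.10; lower rank = 40 × 0.050 = 2; upper rank = 40 × 0.950 = 38.
The 2nd smallest replicate is 3.97; the 38th is 8.66.

(3.97, 8.66)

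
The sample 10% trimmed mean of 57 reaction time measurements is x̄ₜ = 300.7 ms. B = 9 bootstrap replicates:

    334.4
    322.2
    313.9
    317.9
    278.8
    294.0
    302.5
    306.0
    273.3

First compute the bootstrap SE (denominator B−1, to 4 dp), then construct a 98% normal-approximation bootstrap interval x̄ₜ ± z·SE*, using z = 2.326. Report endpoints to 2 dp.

(254.00, 347.40)

Mean of replicates = 304.7778; sum of squared deviations = 3224.9556; SE* = √(3224.9556/8) = 20.0778
Margin = 2.326 × 20.0778 = 46.701
Interval: 300.7 ± 46.701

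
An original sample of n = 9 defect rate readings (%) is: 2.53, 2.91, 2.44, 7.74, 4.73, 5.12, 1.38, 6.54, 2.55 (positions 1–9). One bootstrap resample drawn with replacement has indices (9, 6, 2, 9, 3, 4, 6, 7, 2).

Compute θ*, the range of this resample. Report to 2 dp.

θ* = 6.36

Resample values: 2.55, 5.12, 2.91, 2.55, 2.44, 7.74, 5.12, 1.38, 2.91.
Range = 7.74 − 1.38 = 6.36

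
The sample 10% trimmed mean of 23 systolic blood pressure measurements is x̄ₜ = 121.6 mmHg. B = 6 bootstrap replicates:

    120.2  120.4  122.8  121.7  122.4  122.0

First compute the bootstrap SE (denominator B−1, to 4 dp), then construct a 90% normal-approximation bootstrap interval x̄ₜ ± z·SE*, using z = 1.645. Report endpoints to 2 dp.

(119.85, 123.35)

Mean of replicates = 121.5833; sum of squared deviations = 5.6483; SE* = √(5.6483/5) = 1.0629
Margin = 1.645 × 1.0629 = 1.748
Interval: 121.6 ± 1.748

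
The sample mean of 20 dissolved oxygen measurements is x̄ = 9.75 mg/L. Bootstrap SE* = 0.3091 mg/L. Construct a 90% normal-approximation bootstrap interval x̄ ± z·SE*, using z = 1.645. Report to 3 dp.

(9.242, 10.258)

Margin = 1.645 × 0.3091 = 0.5085
Interval: 9.75 ± 0.5085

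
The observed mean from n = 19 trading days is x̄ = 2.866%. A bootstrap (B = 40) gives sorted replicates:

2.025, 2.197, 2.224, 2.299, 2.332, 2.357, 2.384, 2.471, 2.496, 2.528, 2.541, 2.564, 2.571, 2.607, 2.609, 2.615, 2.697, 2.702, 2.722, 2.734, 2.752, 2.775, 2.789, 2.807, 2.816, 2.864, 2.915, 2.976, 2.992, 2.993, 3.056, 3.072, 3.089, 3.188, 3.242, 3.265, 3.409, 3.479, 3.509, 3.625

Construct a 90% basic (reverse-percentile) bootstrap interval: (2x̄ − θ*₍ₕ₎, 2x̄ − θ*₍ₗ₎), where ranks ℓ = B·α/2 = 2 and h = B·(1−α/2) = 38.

(2.253, 3.535)

Percentile endpoints at ranks 2 and 38: θ*₍2₎ = 2.197, θ*₍38₎ = 3.479.
Basic interval reflects these around x̄:
  lower = 2 × 2.866 − 3.479 = 2.253
  upper = 2 × 2.866 − 2.197 = 3.535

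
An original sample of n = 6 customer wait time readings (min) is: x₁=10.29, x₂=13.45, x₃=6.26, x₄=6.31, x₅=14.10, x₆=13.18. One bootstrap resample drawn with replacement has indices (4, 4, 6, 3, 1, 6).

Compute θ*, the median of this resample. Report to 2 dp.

θ* = 8.30

Resample values: 6.31, 6.31, 13.18, 6.26, 10.29, 13.18.
Sorted: 6.26, 6.31, 6.31, 10.29, 13.18, 13.18
Median = average of the two middle values = 8.30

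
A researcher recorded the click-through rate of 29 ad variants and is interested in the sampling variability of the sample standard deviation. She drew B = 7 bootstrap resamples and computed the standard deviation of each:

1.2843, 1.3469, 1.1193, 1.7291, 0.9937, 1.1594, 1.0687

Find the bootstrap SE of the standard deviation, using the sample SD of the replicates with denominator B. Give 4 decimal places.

Bootstrap SE is the standard deviation of the 7 replicate standard deviations.
Mean of replicates: (1.2843 + 1.3469 + 1.1193 + 1.7291 + 0.9937 + 1.1594 + 1.0687) / 7 = 8.70140 / 7 = 1.24306
Sum of squared deviations: (+0.04124)² + (+0.10384)² + (−0.12376)² + (+0.48604)² + (−0.24936)² + (−0.08366)² + (−0.17436)² = 0.36362
Variance = 0.36362 / 7 = 0.05195
SE* = √0.05195

SE* = 0.2279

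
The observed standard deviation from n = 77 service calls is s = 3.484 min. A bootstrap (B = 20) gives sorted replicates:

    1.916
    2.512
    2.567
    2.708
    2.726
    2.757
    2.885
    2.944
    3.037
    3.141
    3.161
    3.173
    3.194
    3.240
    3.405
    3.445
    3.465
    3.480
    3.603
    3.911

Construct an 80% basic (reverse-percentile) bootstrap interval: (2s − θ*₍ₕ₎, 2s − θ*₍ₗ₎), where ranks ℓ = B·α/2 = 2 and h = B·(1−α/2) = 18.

(3.488, 4.456)

Percentile endpoints at ranks 2 and 18: θ*₍2₎ = 2.512, θ*₍18₎ = 3.480.
Basic interval reflects these around s:
  lower = 2 × 3.484 − 3.480 = 3.488
  upper = 2 × 3.484 − 2.512 = 4.456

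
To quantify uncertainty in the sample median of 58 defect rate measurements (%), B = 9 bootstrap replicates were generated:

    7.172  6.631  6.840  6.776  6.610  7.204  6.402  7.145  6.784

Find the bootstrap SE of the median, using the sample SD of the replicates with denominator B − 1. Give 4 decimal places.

Bootstrap SE is the standard deviation of the 9 replicate medians.
Mean of replicates: (7.172 + 6.631 + 6.840 + 6.776 + 6.610 + 7.204 + 6.402 + 7.145 + 6.784) / 9 = 61.56400 / 9 = 6.84044
Sum of squared deviations: (+0.33156)² + (−0.20944)² + (−0.00044)² + (−0.06444)² + (−0.23044)² + (+0.36356)² + (−0.43844)² + (+0.30456)² + (−0.05644)² = 0.63140
Variance = 0.63140 / 8 = 0.07893
SE* = √0.07893

SE* = 0.2809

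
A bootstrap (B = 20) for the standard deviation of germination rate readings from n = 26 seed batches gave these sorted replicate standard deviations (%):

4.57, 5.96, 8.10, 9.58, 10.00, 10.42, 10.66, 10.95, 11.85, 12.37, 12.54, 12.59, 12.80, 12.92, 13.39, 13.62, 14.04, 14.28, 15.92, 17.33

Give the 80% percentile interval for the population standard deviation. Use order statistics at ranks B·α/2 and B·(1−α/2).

(5.96, 14.28)

α = 0.20; lower rank = 20 × 0.100 = 2; upper rank = 20 × 0.900 = 18.
The 2nd smallest replicate is 5.96; the 18th is 14.28.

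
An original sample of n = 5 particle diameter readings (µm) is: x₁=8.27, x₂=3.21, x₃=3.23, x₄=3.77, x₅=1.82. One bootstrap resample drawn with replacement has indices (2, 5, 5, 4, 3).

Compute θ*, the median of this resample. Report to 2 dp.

Resample values: 3.21, 1.82, 1.82, 3.77, 3.23.
Sorted: 1.82, 1.82, 3.21, 3.23, 3.77
Median = middle value = 3.21

θ* = 3.21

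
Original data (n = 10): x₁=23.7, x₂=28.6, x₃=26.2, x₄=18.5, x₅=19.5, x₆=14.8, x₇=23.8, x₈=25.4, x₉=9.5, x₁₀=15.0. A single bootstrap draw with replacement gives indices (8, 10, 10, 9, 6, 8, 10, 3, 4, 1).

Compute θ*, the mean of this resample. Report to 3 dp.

θ* = 18.850

Resample values: 25.4, 15.0, 15.0, 9.5, 14.8, 25.4, 15.0, 26.2, 18.5, 23.7.
Mean = (25.4 + 15.0 + 15.0 + 9.5 + 14.8 + 25.4 + 15.0 + 26.2 + 18.5 + 23.7) / 10 = 188.50 / 10 = 18.850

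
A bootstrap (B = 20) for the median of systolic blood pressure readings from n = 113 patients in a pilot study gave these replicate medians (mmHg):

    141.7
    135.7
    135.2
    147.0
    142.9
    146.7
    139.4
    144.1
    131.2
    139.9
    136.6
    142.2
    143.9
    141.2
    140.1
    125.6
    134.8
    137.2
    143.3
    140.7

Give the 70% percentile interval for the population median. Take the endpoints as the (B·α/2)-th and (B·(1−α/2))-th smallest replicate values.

(134.8, 143.9)

Sorted replicates: 125.6, 131.2, 134.8, 135.2, 135.7, 136.6, 137.2, 139.4, 139.9, 140.1, 140.7, 141.2, 141.7, 142.2, 142.9, 143.3, 143.9, 144.1, 146.7, 147.0
α = 0.30; lower rank = 20 × 0.150 = 3; upper rank = 20 × 0.850 = 17.
The 3rd smallest replicate is 134.8; the 17th is 143.9.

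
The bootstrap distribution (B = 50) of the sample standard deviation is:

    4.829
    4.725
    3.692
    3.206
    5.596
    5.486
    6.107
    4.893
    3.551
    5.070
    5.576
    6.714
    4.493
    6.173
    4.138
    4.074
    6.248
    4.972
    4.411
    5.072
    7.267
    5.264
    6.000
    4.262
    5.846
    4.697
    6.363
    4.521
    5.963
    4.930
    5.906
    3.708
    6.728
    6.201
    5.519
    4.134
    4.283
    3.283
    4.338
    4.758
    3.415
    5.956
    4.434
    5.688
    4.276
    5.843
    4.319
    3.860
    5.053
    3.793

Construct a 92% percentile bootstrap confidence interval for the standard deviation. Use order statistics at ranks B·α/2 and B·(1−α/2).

Sorted replicates: 3.206, 3.283, 3.415, 3.551, 3.692, 3.708, 3.793, 3.860, 4.074, 4.134, 4.138, 4.262, 4.276, 4.283, 4.319, 4.338, 4.411, 4.434, 4.493, 4.521, 4.697, 4.725, 4.758, 4.829, 4.893, 4.930, 4.972, 5.053, 5.070, 5.072, 5.264, 5.486, 5.519, 5.576, 5.596, 5.688, 5.843, 5.846, 5.906, 5.956, 5.963, 6.000, 6.107, 6.173, 6.201, 6.248, 6.363, 6.714, 6.728, 7.267
α = 0.08; lower rank = 50 × 0.040 = 2; upper rank = 50 × 0.960 = 48.
The 2nd smallest replicate is 3.283; the 48th is 6.714.

(3.283, 6.714)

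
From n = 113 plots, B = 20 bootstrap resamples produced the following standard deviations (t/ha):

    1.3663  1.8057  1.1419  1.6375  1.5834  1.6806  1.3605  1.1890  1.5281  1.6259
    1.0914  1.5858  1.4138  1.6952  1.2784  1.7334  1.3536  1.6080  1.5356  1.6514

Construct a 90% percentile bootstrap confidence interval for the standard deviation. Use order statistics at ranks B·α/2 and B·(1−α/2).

Sorted replicates: 1.0914, 1.1419, 1.1890, 1.2784, 1.3536, 1.3605, 1.3663, 1.4138, 1.5281, 1.5356, 1.5834, 1.5858, 1.6080, 1.6259, 1.6375, 1.6514, 1.6806, 1.6952, 1.7334, 1.8057
α = 0.10; lower rank = 20 × 0.050 = 1; upper rank = 20 × 0.950 = 19.
The 1st smallest replicate is 1.0914; the 19th is 1.7334.

(1.0914, 1.7334)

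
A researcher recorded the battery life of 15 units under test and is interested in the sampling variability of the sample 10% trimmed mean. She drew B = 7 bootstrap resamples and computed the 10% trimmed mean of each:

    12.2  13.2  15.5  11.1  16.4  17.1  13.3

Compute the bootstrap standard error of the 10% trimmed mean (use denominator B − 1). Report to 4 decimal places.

Bootstrap SE is the standard deviation of the 7 replicate 10% trimmed means.
Mean of replicates: (12.2 + 13.2 + 15.5 + 11.1 + 16.4 + 17.1 + 13.3) / 7 = 98.80000 / 7 = 14.11429
Sum of squared deviations: (−1.91429)² + (−0.91429)² + (+1.38571)² + (−3.01429)² + (+2.28571)² + (+2.98571)² + (−0.81429)² = 30.30857
Variance = 30.30857 / 6 = 5.05143
SE* = √5.05143

SE* = 2.2475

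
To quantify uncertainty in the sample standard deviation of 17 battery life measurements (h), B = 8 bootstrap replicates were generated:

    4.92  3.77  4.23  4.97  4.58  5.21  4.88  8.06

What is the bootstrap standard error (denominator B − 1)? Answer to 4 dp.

SE* = 1.2908

Bootstrap SE is the standard deviation of the 8 replicate standard deviations.
Mean of replicates: (4.92 + 3.77 + 4.23 + 4.97 + 4.58 + 5.21 + 4.88 + 8.06) / 8 = 40.62000 / 8 = 5.07750
Sum of squared deviations: (−0.15750)² + (−1.30750)² + (−0.84750)² + (−0.10750)² + (−0.49750)² + (+0.13250)² + (−0.19750)² + (+2.98250)² = 11.66355
Variance = 11.66355 / 7 = 1.66622
SE* = √1.66622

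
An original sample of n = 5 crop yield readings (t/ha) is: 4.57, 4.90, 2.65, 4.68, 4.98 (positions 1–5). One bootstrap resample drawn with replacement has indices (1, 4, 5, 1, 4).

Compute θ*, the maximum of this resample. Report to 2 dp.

Resample values: 4.57, 4.68, 4.98, 4.57, 4.68.
Maximum = 4.98

θ* = 4.98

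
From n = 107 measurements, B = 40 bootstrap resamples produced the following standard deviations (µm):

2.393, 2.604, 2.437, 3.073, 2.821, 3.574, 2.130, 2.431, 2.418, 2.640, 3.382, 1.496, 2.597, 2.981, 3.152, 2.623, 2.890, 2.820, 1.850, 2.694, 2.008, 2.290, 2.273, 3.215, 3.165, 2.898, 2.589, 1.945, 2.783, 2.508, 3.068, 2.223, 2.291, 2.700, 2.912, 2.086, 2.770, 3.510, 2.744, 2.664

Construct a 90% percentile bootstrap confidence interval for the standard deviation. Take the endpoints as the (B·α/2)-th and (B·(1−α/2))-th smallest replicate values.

Sorted replicates: 1.496, 1.850, 1.945, 2.008, 2.086, 2.130, 2.223, 2.273, 2.290, 2.291, 2.393, 2.418, 2.431, 2.437, 2.508, 2.589, 2.597, 2.604, 2.623, 2.640, 2.664, 2.694, 2.700, 2.744, 2.770, 2.783, 2.820, 2.821, 2.890, 2.898, 2.912, 2.981, 3.068, 3.073, 3.152, 3.165, 3.215, 3.382, 3.510, 3.574
α = 0.10; lower rank = 40 × 0.050 = 2; upper rank = 40 × 0.950 = 38.
The 2nd smallest replicate is 1.850; the 38th is 3.382.

(1.850, 3.382)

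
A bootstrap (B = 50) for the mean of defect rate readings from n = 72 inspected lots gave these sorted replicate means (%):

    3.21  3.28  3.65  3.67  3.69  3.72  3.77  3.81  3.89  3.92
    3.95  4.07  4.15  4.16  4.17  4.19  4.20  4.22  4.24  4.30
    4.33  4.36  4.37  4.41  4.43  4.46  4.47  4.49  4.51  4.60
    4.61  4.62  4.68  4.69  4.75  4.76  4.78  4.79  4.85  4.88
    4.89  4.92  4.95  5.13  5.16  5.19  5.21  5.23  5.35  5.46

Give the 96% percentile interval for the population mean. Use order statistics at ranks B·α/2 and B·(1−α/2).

(3.21, 5.35)

α = 0.04; lower rank = 50 × 0.020 = 1; upper rank = 50 × 0.980 = 49.
The 1st smallest replicate is 3.21; the 49th is 5.35.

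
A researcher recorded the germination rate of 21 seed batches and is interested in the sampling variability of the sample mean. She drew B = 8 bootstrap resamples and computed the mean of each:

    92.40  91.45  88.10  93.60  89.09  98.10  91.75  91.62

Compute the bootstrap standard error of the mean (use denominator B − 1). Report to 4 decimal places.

Bootstrap SE is the standard deviation of the 8 replicate means.
Mean of replicates: (92.40 + 91.45 + 88.10 + 93.60 + 89.09 + 98.10 + 91.75 + 91.62) / 8 = 736.11000 / 8 = 92.01375
Sum of squared deviations: (+0.38625)² + (−0.56375)² + (−3.91375)² + (+1.58625)² + (−2.92375)² + (+6.08625)² + (−0.26375)² + (−0.39375)² = 64.11599
Variance = 64.11599 / 7 = 9.15943
SE* = √9.15943

SE* = 3.0265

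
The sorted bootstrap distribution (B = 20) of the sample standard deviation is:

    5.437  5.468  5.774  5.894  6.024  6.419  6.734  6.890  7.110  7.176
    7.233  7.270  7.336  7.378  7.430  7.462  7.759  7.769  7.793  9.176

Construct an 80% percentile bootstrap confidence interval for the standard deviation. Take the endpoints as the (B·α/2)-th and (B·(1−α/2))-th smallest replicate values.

α = 0.20; lower rank = 20 × 0.100 = 2; upper rank = 20 × 0.900 = 18.
The 2nd smallest replicate is 5.468; the 18th is 7.769.

(5.468, 7.769)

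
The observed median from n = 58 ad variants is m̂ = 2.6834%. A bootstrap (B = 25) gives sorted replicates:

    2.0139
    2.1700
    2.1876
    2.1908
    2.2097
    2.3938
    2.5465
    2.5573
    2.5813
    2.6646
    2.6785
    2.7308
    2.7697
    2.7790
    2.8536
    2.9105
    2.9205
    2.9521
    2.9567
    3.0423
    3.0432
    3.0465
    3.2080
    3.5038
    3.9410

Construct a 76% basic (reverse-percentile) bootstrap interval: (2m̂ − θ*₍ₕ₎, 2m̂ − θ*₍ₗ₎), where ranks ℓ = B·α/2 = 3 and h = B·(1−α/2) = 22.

Percentile endpoints at ranks 3 and 22: θ*₍3₎ = 2.1876, θ*₍22₎ = 3.0465.
Basic interval reflects these around m̂:
  lower = 2 × 2.6834 − 3.0465 = 2.3203
  upper = 2 × 2.6834 − 2.1876 = 3.1792

(2.3203, 3.1792)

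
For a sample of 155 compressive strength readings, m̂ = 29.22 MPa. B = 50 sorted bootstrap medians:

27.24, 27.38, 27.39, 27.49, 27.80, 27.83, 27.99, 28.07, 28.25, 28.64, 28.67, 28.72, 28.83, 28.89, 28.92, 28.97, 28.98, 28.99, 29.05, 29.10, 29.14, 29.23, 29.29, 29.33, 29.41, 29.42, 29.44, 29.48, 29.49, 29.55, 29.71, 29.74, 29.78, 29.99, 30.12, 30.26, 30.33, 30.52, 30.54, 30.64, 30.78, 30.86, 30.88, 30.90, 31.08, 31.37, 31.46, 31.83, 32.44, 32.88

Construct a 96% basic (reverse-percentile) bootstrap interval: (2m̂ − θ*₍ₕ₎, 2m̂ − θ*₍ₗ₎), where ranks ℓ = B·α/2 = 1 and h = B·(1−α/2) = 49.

(26.00, 31.20)

Percentile endpoints at ranks 1 and 49: θ*₍1₎ = 27.24, θ*₍49₎ = 32.44.
Basic interval reflects these around m̂:
  lower = 2 × 29.22 − 32.44 = 26.00
  upper = 2 × 29.22 − 27.24 = 31.20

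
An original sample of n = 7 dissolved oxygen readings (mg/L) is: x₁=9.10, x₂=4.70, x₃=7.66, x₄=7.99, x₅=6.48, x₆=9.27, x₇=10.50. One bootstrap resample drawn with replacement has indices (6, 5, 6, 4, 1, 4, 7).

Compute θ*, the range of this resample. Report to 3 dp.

θ* = 4.020

Resample values: 9.27, 6.48, 9.27, 7.99, 9.10, 7.99, 10.50.
Range = 10.50 − 6.48 = 4.020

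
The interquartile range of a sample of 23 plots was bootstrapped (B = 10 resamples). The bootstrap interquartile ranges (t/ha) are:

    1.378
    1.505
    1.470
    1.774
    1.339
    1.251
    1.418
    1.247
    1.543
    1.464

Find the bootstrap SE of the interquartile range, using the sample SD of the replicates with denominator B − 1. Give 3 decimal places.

SE* = 0.155

Bootstrap SE is the standard deviation of the 10 replicate interquartile ranges.
Mean of replicates: (1.378 + 1.505 + 1.470 + 1.774 + 1.339 + 1.251 + 1.418 + 1.247 + 1.543 + 1.464) / 10 = 14.3890 / 10 = 1.4389
Sum of squared deviations: (−0.0609)² + (+0.0661)² + (+0.0311)² + (+0.3351)² + (−0.0999)² + (−0.1879)² + (−0.0209)² + (−0.1919)² + (+0.1041)² + (+0.0251)² = 0.2154
Variance = 0.2154 / 9 = 0.0239
SE* = √0.0239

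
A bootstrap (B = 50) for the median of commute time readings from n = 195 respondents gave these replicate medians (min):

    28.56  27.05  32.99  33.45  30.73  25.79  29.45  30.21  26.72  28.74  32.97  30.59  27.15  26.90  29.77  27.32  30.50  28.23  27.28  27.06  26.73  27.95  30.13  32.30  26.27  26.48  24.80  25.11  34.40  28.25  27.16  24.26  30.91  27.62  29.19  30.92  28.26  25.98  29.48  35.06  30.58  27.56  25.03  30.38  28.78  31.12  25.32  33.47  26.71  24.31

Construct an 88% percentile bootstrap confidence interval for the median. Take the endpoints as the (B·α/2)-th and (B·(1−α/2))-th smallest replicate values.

(24.80, 33.45)

Sorted replicates: 24.26, 24.31, 24.80, 25.03, 25.11, 25.32, 25.79, 25.98, 26.27, 26.48, 26.71, 26.72, 26.73, 26.90, 27.05, 27.06, 27.15, 27.16, 27.28, 27.32, 27.56, 27.62, 27.95, 28.23, 28.25, 28.26, 28.56, 28.74, 28.78, 29.19, 29.45, 29.48, 29.77, 30.13, 30.21, 30.38, 30.50, 30.58, 30.59, 30.73, 30.91, 30.92, 31.12, 32.30, 32.97, 32.99, 33.45, 33.47, 34.40, 35.06
α = 0.12; lower rank = 50 × 0.060 = 3; upper rank = 50 × 0.940 = 47.
The 3rd smallest replicate is 24.80; the 47th is 33.45.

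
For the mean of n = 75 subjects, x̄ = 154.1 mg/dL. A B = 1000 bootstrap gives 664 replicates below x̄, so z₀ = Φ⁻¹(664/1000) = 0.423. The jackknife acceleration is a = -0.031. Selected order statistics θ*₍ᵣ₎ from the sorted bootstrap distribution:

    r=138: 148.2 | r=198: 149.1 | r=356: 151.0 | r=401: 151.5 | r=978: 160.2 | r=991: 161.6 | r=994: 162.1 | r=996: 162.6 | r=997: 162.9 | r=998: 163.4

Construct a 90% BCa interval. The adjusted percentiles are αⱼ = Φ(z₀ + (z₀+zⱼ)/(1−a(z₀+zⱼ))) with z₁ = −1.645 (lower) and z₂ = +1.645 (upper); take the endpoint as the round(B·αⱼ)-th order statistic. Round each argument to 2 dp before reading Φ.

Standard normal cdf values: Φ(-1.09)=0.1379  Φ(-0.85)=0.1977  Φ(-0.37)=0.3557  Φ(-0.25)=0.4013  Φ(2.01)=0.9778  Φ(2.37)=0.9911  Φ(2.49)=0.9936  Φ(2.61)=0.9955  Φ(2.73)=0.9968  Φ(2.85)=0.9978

Lower: z₀ + z₁ = 0.423 + (-1.645) = -1.222; 1 − a(z₀+z₁) = 1 − (-0.031)(-1.222) = 0.9621; argument = 0.423 + (-1.222)/0.9621 = -0.8471 → -0.85.
α₁ = Φ(-0.85) = 0.1977; rank = round(1000 × 0.1977) = 198; θ*₍198₎ = 149.1.
Upper: z₀ + z₂ = 2.068; 1 − a(z₀+z₂) = 1.0641; argument = 2.3664 → 2.37; α₂ = 0.9911; rank = 991; θ*₍991₎ = 161.6.

(149.1, 161.6)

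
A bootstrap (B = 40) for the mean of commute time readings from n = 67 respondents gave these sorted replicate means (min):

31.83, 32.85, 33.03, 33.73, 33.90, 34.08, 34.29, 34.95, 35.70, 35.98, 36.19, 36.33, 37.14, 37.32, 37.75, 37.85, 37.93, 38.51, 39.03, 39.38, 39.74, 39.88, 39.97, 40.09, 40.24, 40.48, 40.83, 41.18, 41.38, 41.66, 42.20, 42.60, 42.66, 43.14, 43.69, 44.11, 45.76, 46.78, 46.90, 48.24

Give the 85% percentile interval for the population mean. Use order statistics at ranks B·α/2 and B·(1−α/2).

α = 0.15; lower rank = 40 × 0.075 = 3; upper rank = 40 × 0.925 = 37.
The 3rd smallest replicate is 33.03; the 37th is 45.76.

(33.03, 45.76)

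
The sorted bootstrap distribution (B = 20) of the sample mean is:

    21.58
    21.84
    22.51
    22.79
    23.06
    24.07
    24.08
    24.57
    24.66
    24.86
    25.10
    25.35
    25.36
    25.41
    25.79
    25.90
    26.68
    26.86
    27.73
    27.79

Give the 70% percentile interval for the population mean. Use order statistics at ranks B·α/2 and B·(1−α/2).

α = 0.30; lower rank = 20 × 0.150 = 3; upper rank = 20 × 0.850 = 17.
The 3rd smallest replicate is 22.51; the 17th is 26.68.

(22.51, 26.68)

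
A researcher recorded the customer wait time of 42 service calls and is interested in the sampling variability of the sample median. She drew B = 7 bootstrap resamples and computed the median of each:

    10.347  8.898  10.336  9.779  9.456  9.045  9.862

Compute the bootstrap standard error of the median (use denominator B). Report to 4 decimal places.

SE* = 0.5322

Bootstrap SE is the standard deviation of the 7 replicate medians.
Mean of replicates: (10.347 + 8.898 + 10.336 + 9.779 + 9.456 + 9.045 + 9.862) / 7 = 67.72300 / 7 = 9.67471
Sum of squared deviations: (+0.67229)² + (−0.77671)² + (+0.66129)² + (+0.10429)² + (−0.21871)² + (−0.62971)² + (+0.18729)² = 1.98288
Variance = 1.98288 / 7 = 0.28327
SE* = √0.28327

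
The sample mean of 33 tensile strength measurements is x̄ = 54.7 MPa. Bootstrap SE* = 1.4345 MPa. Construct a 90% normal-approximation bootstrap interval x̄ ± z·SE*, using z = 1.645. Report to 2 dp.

(52.34, 57.06)

Margin = 1.645 × 1.4345 = 2.360
Interval: 54.7 ± 2.360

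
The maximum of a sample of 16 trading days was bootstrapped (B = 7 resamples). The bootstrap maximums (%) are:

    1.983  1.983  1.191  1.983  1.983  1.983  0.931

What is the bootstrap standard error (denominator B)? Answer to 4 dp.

SE* = 0.4223

Bootstrap SE is the standard deviation of the 7 replicate maximums.
Mean of replicates: (1.983 + 1.983 + 1.191 + 1.983 + 1.983 + 1.983 + 0.931) / 7 = 12.03700 / 7 = 1.71957
Sum of squared deviations: (+0.26343)² + (+0.26343)² + (−0.52857)² + (+0.26343)² + (+0.26343)² + (+0.26343)² + (−0.78857)² = 1.24821
Variance = 1.24821 / 7 = 0.17832
SE* = √0.17832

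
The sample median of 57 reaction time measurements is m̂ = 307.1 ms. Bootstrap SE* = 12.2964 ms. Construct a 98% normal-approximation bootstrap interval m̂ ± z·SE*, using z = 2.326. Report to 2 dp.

Margin = 2.326 × 12.2964 = 28.601
Interval: 307.1 ± 28.601

(278.50, 335.70)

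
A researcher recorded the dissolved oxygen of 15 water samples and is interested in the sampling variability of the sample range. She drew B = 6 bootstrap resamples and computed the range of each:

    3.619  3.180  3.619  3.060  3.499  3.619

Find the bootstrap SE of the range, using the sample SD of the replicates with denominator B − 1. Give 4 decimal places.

SE* = 0.2495

Bootstrap SE is the standard deviation of the 6 replicate ranges.
Mean of replicates: (3.619 + 3.180 + 3.619 + 3.060 + 3.499 + 3.619) / 6 = 20.59600 / 6 = 3.43267
Sum of squared deviations: (+0.18633)² + (−0.25267)² + (+0.18633)² + (−0.37267)² + (+0.06633)² + (+0.18633)² = 0.31128
Variance = 0.31128 / 5 = 0.06226
SE* = √0.06226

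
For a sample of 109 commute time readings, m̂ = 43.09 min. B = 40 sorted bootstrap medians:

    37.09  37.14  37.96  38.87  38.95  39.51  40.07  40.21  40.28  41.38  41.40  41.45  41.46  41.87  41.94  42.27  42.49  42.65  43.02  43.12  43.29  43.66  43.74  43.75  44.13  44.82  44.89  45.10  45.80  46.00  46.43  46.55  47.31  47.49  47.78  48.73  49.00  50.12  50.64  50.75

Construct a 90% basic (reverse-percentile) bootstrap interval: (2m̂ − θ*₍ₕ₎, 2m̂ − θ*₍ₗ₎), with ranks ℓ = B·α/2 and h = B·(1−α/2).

(36.06, 49.04)

Percentile endpoints at ranks 2 and 38: θ*₍2₎ = 37.14, θ*₍38₎ = 50.12.
Basic interval reflects these around m̂:
  lower = 2 × 43.09 − 50.12 = 36.06
  upper = 2 × 43.09 − 37.14 = 49.04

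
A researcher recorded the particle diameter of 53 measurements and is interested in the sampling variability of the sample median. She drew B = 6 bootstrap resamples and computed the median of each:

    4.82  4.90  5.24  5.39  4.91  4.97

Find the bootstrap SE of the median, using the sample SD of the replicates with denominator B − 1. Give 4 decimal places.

SE* = 0.2246

Bootstrap SE is the standard deviation of the 6 replicate medians.
Mean of replicates: (4.82 + 4.90 + 5.24 + 5.39 + 4.91 + 4.97) / 6 = 30.23000 / 6 = 5.03833
Sum of squared deviations: (−0.21833)² + (−0.13833)² + (+0.20167)² + (+0.35167)² + (−0.12833)² + (−0.06833)² = 0.25228
Variance = 0.25228 / 5 = 0.05046
SE* = √0.05046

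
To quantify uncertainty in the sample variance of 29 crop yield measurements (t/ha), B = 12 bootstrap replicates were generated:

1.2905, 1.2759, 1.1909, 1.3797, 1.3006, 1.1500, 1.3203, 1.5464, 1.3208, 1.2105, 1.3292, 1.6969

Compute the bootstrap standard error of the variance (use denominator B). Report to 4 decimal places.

SE* = 0.1458

Bootstrap SE is the standard deviation of the 12 replicate variances.
Mean of replicates: (1.2905 + 1.2759 + 1.1909 + 1.3797 + 1.3006 + 1.1500 + 1.3203 + 1.5464 + 1.3208 + 1.2105 + 1.3292 + 1.6969) / 12 = 16.01170 / 12 = 1.33431
Sum of squared deviations: (−0.04381)² + (−0.05841)² + (−0.14341)² + (+0.04539)² + (−0.03371)² + (−0.18431)² + (−0.01401)² + (+0.21209)² + (−0.01351)² + (−0.12381)² + (−0.00511)² + (+0.36259)² = 0.25525
Variance = 0.25525 / 12 = 0.02127
SE* = √0.02127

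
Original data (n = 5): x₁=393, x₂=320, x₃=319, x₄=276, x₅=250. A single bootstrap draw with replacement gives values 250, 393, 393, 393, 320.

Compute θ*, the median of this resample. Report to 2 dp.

Sorted: 250, 320, 393, 393, 393
Median = middle value = 393.00

θ* = 393.00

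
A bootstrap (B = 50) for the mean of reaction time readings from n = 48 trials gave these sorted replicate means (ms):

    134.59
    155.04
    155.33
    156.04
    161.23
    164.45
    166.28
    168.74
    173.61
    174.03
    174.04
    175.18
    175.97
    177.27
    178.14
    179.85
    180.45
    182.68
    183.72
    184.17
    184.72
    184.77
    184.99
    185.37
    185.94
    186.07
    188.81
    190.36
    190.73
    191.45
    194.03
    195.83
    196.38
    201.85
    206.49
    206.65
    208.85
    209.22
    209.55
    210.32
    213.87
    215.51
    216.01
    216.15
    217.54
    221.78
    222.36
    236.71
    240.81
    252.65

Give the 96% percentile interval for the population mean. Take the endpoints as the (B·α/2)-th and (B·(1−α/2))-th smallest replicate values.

α = 0.04; lower rank = 50 × 0.020 = 1; upper rank = 50 × 0.980 = 49.
The 1st smallest replicate is 134.59; the 49th is 240.81.

(134.59, 240.81)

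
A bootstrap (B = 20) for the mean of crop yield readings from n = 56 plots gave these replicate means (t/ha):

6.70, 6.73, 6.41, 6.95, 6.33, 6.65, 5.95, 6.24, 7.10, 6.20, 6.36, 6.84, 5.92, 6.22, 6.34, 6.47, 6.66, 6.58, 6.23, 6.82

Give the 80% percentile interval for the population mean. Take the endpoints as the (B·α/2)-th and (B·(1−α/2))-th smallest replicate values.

(5.95, 6.84)

Sorted replicates: 5.92, 5.95, 6.20, 6.22, 6.23, 6.24, 6.33, 6.34, 6.36, 6.41, 6.47, 6.58, 6.65, 6.66, 6.70, 6.73, 6.82, 6.84, 6.95, 7.10
α = 0.20; lower rank = 20 × 0.100 = 2; upper rank = 20 × 0.900 = 18.
The 2nd smallest replicate is 5.95; the 18th is 6.84.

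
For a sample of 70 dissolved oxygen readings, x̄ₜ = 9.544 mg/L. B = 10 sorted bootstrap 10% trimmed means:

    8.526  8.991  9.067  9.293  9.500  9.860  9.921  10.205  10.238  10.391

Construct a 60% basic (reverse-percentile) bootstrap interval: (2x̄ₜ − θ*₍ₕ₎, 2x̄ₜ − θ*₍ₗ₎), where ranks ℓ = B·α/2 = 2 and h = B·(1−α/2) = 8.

Percentile endpoints at ranks 2 and 8: θ*₍2₎ = 8.991, θ*₍8₎ = 10.205.
Basic interval reflects these around x̄ₜ:
  lower = 2 × 9.544 − 10.205 = 8.883
  upper = 2 × 9.544 − 8.991 = 10.097

(8.883, 10.097)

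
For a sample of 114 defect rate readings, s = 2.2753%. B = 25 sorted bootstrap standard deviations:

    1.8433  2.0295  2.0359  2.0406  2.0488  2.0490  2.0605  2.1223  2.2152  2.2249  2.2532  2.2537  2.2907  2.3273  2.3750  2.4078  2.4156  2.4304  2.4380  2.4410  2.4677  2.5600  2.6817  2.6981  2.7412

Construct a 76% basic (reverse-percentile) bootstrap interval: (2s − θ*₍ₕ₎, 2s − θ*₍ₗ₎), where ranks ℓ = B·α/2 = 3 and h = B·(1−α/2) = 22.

(1.9906, 2.5147)

Percentile endpoints at ranks 3 and 22: θ*₍3₎ = 2.0359, θ*₍22₎ = 2.5600.
Basic interval reflects these around s:
  lower = 2 × 2.2753 − 2.5600 = 1.9906
  upper = 2 × 2.2753 − 2.0359 = 2.5147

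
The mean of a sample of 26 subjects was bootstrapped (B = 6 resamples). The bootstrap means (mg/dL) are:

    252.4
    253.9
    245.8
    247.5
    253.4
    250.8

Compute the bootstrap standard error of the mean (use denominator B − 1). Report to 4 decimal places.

SE* = 3.3062

Bootstrap SE is the standard deviation of the 6 replicate means.
Mean of replicates: (252.4 + 253.9 + 245.8 + 247.5 + 253.4 + 250.8) / 6 = 1503.80000 / 6 = 250.63333
Sum of squared deviations: (+1.76667)² + (+3.26667)² + (−4.83333)² + (−3.13333)² + (+2.76667)² + (+0.16667)² = 54.65333
Variance = 54.65333 / 5 = 10.93067
SE* = √10.93067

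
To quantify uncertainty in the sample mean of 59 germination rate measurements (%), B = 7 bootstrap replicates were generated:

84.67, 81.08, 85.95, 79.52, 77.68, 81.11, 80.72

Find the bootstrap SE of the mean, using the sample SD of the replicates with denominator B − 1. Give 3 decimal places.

Bootstrap SE is the standard deviation of the 7 replicate means.
Mean of replicates: (84.67 + 81.08 + 85.95 + 79.52 + 77.68 + 81.11 + 80.72) / 7 = 570.7300 / 7 = 81.5329
Sum of squared deviations: (+3.1371)² + (−0.4529)² + (+4.4171)² + (−2.0129)² + (−3.8529)² + (−0.4229)² + (−0.8129)² = 49.2935
Variance = 49.2935 / 6 = 8.2156
SE* = √8.2156

SE* = 2.866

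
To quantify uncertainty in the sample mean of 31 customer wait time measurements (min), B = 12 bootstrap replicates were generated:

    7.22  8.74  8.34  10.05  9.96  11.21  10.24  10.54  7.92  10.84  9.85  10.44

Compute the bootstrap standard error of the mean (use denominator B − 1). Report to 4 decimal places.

Bootstrap SE is the standard deviation of the 12 replicate means.
Mean of replicates: (7.22 + 8.74 + 8.34 + 10.05 + 9.96 + 11.21 + 10.24 + 10.54 + 7.92 + 10.84 + 9.85 + 10.44) / 12 = 115.35000 / 12 = 9.61250
Sum of squared deviations: (−2.39250)² + (−0.87250)² + (−1.27250)² + (+0.43750)² + (+0.34750)² + (+1.59750)² + (+0.62750)² + (+0.92750)² + (−1.69250)² + (+1.22750)² + (+0.23750)² + (+0.82750)² = 17.33523
Variance = 17.33523 / 11 = 1.57593
SE* = √1.57593

SE* = 1.2554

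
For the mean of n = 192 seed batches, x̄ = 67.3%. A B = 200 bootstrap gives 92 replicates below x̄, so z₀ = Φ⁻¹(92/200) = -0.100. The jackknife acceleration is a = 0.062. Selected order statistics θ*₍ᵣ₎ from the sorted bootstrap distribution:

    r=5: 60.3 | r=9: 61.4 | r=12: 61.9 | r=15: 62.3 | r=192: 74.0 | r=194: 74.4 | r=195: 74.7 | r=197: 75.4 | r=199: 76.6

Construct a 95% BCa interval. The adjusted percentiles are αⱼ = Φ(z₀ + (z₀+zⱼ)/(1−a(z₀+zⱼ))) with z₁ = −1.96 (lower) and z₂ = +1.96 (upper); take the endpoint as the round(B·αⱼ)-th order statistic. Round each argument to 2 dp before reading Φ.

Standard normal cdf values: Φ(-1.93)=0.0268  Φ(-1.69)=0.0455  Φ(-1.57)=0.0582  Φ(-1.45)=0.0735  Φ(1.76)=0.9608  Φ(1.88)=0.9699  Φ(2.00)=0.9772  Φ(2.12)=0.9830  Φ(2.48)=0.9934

Lower: z₀ + z₁ = -0.100 + (-1.960) = -2.060; 1 − a(z₀+z₁) = 1 − (0.062)(-2.060) = 1.1277; argument = -0.100 + (-2.060)/1.1277 = -1.9267 → -1.93.
α₁ = Φ(-1.93) = 0.0268; rank = round(200 × 0.0268) = 5; θ*₍5₎ = 60.3.
Upper: z₀ + z₂ = 1.860; 1 − a(z₀+z₂) = 0.8847; argument = 2.0025 → 2.00; α₂ = 0.9772; rank = 195; θ*₍195₎ = 74.7.

(60.3, 74.7)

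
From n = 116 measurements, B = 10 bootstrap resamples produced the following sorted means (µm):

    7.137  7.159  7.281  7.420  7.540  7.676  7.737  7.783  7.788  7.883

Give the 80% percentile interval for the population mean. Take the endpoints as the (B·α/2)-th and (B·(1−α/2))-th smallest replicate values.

α = 0.20; lower rank = 10 × 0.100 = 1; upper rank = 10 × 0.900 = 9.
The 1st smallest replicate is 7.137; the 9th is 7.788.

(7.137, 7.788)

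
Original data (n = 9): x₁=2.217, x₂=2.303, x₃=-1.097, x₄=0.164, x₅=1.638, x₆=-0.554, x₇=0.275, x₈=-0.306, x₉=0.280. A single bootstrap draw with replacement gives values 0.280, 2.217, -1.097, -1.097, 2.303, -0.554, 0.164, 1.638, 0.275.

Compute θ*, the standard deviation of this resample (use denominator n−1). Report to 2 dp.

θ* = 1.32

Mean = 0.4588; sum of squared deviations = 13.9023
s² = 13.9023 / 8 = 1.7378
s = √1.7378 = 1.32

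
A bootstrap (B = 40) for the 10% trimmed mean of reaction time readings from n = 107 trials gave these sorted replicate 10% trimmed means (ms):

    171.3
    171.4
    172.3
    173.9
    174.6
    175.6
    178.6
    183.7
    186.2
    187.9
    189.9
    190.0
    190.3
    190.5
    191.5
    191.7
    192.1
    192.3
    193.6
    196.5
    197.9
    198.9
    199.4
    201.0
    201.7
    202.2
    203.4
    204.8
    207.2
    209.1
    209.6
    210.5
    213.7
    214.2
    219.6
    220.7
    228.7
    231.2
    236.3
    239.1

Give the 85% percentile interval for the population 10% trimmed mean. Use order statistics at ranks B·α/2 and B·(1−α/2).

α = 0.15; lower rank = 40 × 0.075 = 3; upper rank = 40 × 0.925 = 37.
The 3rd smallest replicate is 172.3; the 37th is 228.7.

(172.3, 228.7)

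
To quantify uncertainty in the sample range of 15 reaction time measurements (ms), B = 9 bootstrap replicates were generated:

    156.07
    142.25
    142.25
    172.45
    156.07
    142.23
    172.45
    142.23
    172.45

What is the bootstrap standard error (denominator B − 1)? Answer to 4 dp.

SE* = 13.9899

Bootstrap SE is the standard deviation of the 9 replicate ranges.
Mean of replicates: (156.07 + 142.25 + 142.25 + 172.45 + 156.07 + 142.23 + 172.45 + 142.23 + 172.45) / 9 = 1398.45000 / 9 = 155.38333
Sum of squared deviations: (+0.68667)² + (−13.13333)² + (−13.13333)² + (+17.06667)² + (+0.68667)² + (−13.15333)² + (+17.06667)² + (−13.15333)² + (+17.06667)² = 1565.74560
Variance = 1565.74560 / 8 = 195.71820
SE* = √195.71820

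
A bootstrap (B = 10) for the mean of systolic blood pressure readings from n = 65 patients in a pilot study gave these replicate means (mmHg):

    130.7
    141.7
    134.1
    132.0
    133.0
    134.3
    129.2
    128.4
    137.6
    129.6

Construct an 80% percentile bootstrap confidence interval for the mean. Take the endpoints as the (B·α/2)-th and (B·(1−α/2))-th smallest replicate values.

(128.4, 137.6)

Sorted replicates: 128.4, 129.2, 129.6, 130.7, 132.0, 133.0, 134.1, 134.3, 137.6, 141.7
α = 0.20; lower rank = 10 × 0.100 = 1; upper rank = 10 × 0.900 = 9.
The 1st smallest replicate is 128.4; the 9th is 137.6.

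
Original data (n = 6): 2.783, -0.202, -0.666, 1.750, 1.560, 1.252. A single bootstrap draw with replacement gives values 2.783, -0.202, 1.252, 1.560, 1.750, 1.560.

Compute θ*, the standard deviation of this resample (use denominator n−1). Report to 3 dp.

Mean = 1.4505; sum of squared deviations = 4.6594
s² = 4.6594 / 5 = 0.9319
s = √0.9319 = 0.965

θ* = 0.965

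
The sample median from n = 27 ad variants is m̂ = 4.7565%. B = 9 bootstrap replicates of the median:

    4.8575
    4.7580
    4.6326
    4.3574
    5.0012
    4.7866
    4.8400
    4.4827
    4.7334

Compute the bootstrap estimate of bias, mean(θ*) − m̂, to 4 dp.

mean(θ*) = (4.8575 + 4.7580 + 4.6326 + 4.3574 + 5.0012 + 4.7866 + 4.8400 + 4.4827 + 4.7334) / 9 = 4.71660
bias = 4.71660 − 4.7565

bias = −0.0399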